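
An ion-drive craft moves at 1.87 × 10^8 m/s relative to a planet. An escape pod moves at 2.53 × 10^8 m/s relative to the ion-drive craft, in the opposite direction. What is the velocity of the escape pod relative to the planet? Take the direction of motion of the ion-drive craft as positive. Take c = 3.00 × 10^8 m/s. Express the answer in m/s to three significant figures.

In units of c (dividing by 3.00 × 10^8 m/s): v = 0.623, u' = -0.843.
u = (u' + v)/(1 + u'v/c²):
u = (-0.843 + 0.623) / (1 + (-0.843)·0.623) = -0.2200/0.4743 = -0.4638
Converting back: u = -0.4638 × 3.00 × 10^8 m/s.

-1.39 × 10^8 m/s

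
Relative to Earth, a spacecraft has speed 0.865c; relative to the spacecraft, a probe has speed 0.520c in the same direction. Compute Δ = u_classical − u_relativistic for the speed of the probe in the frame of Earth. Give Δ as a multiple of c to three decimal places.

Δ = 0.430c

Galilean: u_cl = 0.520 + 0.865 = 1.3850.
Relativistic: u_rel = (0.520 + 0.865) / (1 + 0.520·0.865) = 1.3850/1.4498 = 0.9553.
Δ = 1.3850 − 0.9553 = 0.4297.
(The classical prediction exceeds c; the relativistic result does not.)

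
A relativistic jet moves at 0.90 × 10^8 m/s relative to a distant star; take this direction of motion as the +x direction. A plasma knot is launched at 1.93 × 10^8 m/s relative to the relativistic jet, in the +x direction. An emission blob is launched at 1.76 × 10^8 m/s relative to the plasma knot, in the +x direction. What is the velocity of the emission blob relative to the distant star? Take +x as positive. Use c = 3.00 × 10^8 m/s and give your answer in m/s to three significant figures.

2.82 × 10^8 m/s

Apply u = (u' + v)/(1 + u'v/c²) successively, working outward toward the distant star.
(Dividing each given speed by c = 3.00 × 10^8 m/s to work in units of c.)
Start: velocity of the relativistic jet relative to the distant star = 0.3000c.
Compose with the plasma knot (u' = 0.643 in the relativistic jet frame): u_1 = (0.643 + 0.300) / (1 + 0.643·0.300) = 0.9433/1.1930 = 0.7907.
Compose with the emission blob (u' = 0.587 in the plasma knot frame): u_2 = (0.587 + 0.791) / (1 + 0.587·0.791) = 1.3774/1.4639 = 0.9409.
So u = 0.9409 × 3.00 × 10^8 m/s.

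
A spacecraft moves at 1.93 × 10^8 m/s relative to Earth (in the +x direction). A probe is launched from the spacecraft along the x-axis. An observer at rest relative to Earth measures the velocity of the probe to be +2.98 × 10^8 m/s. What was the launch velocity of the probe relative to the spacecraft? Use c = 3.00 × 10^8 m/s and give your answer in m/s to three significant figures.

v = 0.643c, u = 0.993c.
Invert the composition law: u' = (u − v)/(1 − uv/c²).
u' = (0.993 − 0.643) / (1 − (0.993)(0.643)) = 0.3500/0.3610 = 0.9696.
u' = 0.9696 × 3.00 × 10^8 m/s.

+2.91 × 10^8 m/s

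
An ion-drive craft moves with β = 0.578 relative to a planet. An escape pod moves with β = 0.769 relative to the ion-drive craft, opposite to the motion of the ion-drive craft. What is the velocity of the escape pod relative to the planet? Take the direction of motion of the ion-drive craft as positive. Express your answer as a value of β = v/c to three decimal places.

β = -0.344

With v = 0.578 and u' = -0.769 (in units of c),
u = (u' + v)/(1 + u'v/c²):
u = (-0.769 + 0.578) / (1 + (-0.769)·0.578) = -0.1910/0.5555 = -0.3438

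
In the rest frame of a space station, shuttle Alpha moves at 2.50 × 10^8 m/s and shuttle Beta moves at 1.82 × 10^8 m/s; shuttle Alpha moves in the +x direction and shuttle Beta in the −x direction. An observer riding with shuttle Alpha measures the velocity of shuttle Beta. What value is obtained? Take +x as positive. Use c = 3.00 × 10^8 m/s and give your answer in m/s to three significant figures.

-2.87 × 10^8 m/s

β_A = 0.833, β_B = -0.607 (dividing each by c = 3.00 × 10^8 m/s).
Transform to A's frame with the inverse velocity-addition law: u' = (u − v)/(1 − uv/c²), taking u = β_B and v = β_A.
u' = (-0.607 − 0.833) / (1 − (0.833)(-0.607)) = -1.4400/1.5056 = -0.9565.
u' = -0.9565 × 3.00 × 10^8 m/s.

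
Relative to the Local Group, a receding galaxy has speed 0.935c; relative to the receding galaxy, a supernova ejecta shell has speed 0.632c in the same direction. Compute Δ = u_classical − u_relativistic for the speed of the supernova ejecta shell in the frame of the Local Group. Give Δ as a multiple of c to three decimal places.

Galilean: u_cl = 0.632 + 0.935 = 1.5670.
Relativistic: u_rel = (0.632 + 0.935) / (1 + 0.632·0.935) = 1.5670/1.5909 = 0.9850.
Δ = 1.5670 − 0.9850 = 0.5820.
(The classical prediction exceeds c; the relativistic result does not.)

Δ = 0.582c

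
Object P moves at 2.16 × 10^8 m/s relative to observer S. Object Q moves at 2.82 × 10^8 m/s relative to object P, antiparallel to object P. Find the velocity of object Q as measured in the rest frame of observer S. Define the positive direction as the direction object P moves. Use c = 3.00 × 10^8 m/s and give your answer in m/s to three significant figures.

-2.04 × 10^8 m/s

In units of c (dividing by 3.00 × 10^8 m/s): v = 0.720, u' = -0.940.
u = (u' + v)/(1 + u'v/c²):
u = (-0.940 + 0.720) / (1 + (-0.940)·0.720) = -0.2200/0.3232 = -0.6807
(Galilean addition would give -0.220c.)
Converting back: u = -0.6807 × 3.00 × 10^8 m/s.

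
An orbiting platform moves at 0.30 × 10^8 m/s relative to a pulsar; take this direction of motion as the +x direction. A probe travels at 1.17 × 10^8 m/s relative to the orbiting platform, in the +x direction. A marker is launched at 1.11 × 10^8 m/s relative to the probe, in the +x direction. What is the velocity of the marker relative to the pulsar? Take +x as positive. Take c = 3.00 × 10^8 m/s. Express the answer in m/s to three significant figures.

Apply u = (u' + v)/(1 + u'v/c²) successively, working outward toward the pulsar.
(Dividing each given speed by c = 3.00 × 10^8 m/s to work in units of c.)
Start: velocity of the orbiting platform relative to the pulsar = 0.1000c.
Compose with the probe (u' = 0.390 in the orbiting platform frame): u_1 = (0.390 + 0.100) / (1 + 0.390·0.100) = 0.4900/1.0390 = 0.4716.
Compose with the marker (u' = 0.370 in the probe frame): u_2 = (0.370 + 0.472) / (1 + 0.370·0.472) = 0.8416/1.1745 = 0.7166.
So u = 0.7166 × 3.00 × 10^8 m/s.

2.15 × 10^8 m/s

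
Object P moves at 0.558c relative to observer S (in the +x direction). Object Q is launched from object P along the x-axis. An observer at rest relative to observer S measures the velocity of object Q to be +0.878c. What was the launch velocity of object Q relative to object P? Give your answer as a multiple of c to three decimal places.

+0.627c

Invert the composition law: u' = (u − v)/(1 − uv/c²).
u' = (0.878 − 0.558) / (1 − (0.878)(0.558)) = 0.3200/0.5101 = 0.6274.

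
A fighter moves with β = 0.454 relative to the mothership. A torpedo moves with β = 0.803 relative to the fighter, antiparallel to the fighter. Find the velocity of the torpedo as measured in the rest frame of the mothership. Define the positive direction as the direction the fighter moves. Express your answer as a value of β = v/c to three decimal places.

β = -0.549

With v = 0.454 and u' = -0.803 (in units of c),
u = (u' + v)/(1 + u'v/c²):
u = (-0.803 + 0.454) / (1 + (-0.803)·0.454) = -0.3490/0.6354 = -0.5492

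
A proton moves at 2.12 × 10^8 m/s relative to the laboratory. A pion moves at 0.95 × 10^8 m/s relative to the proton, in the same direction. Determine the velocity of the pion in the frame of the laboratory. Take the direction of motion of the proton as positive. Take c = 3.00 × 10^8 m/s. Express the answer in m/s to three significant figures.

2.51 × 10^8 m/s

In units of c (dividing by 3.00 × 10^8 m/s): v = 0.707, u' = 0.317.
u = (u' + v)/(1 + u'v/c²):
u = (0.317 + 0.707) / (1 + 0.317·0.707) = 1.0233/1.2238 = 0.8362
(Galilean addition would give +1.023c, exceeding c.)
Converting back: u = 0.8362 × 3.00 × 10^8 m/s.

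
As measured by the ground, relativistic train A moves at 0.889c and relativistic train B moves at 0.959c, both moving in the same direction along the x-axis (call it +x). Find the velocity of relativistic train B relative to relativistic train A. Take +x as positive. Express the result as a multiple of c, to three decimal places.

+0.475c

β_A = 0.889, β_B = 0.959.
Transform to A's frame with the inverse velocity-addition law: u' = (u − v)/(1 − uv/c²), taking u = β_B and v = β_A.
u' = (0.959 − 0.889) / (1 − (0.889)(0.959)) = 0.0700/0.1474 = 0.4747.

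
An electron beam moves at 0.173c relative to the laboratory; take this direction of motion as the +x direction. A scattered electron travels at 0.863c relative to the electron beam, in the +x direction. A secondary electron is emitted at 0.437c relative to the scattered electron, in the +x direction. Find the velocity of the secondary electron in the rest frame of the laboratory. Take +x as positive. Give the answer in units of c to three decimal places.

0.960c

Apply u = (u' + v)/(1 + u'v/c²) successively, working outward toward the laboratory.
Start: velocity of the electron beam relative to the laboratory = 0.1730c.
Compose with the scattered electron (u' = 0.863 in the electron beam frame): u_1 = (0.863 + 0.173) / (1 + 0.863·0.173) = 1.0360/1.1493 = 0.9014.
Compose with the secondary electron (u' = 0.437 in the scattered electron frame): u_2 = (0.437 + 0.901) / (1 + 0.437·0.901) = 1.3384/1.3939 = 0.9602.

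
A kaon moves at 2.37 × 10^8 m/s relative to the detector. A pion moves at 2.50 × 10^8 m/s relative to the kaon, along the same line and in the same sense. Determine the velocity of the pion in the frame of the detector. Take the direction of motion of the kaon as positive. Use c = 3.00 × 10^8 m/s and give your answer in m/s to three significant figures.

2.94 × 10^8 m/s

In units of c (dividing by 3.00 × 10^8 m/s): v = 0.790, u' = 0.833.
u = (u' + v)/(1 + u'v/c²):
u = (0.833 + 0.790) / (1 + 0.833·0.790) = 1.6233/1.6583 = 0.9789
Converting back: u = 0.9789 × 3.00 × 10^8 m/s.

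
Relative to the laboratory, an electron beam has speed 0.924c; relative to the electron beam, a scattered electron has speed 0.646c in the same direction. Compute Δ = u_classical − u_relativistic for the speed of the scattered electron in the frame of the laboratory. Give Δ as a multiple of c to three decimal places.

Δ = 0.587c

Galilean: u_cl = 0.646 + 0.924 = 1.5700.
Relativistic: u_rel = (0.646 + 0.924) / (1 + 0.646·0.924) = 1.5700/1.5969 = 0.9832.
Δ = 1.5700 − 0.9832 = 0.5868.
(The classical prediction exceeds c; the relativistic result does not.)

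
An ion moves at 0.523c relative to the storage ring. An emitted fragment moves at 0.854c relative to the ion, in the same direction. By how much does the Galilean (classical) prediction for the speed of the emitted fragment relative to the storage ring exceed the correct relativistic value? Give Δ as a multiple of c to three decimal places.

Δ = 0.425c

Galilean: u_cl = 0.854 + 0.523 = 1.3770.
Relativistic: u_rel = (0.854 + 0.523) / (1 + 0.854·0.523) = 1.3770/1.4466 = 0.9519.
Δ = 1.3770 − 0.9519 = 0.4251.
(The classical prediction exceeds c; the relativistic result does not.)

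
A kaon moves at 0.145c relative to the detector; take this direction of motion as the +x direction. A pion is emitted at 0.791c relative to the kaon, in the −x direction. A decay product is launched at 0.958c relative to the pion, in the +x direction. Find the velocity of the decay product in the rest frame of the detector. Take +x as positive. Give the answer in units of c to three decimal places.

Apply u = (u' + v)/(1 + u'v/c²) successively, working outward toward the detector.
Start: velocity of the kaon relative to the detector = 0.1450c.
Compose with the pion (u' = -0.791 in the kaon frame): u_1 = (-0.791 + 0.145) / (1 + (-0.791)·0.145) = -0.6460/0.8853 = -0.7297.
Compose with the decay product (u' = 0.958 in the pion frame): u_2 = (0.958 + (-0.730)) / (1 + 0.958·(-0.730)) = 0.2283/0.3010 = 0.7586.

+0.759c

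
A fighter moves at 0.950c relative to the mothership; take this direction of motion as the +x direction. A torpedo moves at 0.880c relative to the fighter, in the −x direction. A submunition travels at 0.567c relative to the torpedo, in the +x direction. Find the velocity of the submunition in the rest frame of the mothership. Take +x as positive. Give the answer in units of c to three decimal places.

+0.800c

Apply u = (u' + v)/(1 + u'v/c²) successively, working outward toward the mothership.
Start: velocity of the fighter relative to the mothership = 0.9500c.
Compose with the torpedo (u' = -0.880 in the fighter frame): u_1 = (-0.880 + 0.950) / (1 + (-0.880)·0.950) = 0.0700/0.1640 = 0.4268.
Compose with the submunition (u' = 0.567 in the torpedo frame): u_2 = (0.567 + 0.427) / (1 + 0.567·0.427) = 0.9938/1.2420 = 0.8002.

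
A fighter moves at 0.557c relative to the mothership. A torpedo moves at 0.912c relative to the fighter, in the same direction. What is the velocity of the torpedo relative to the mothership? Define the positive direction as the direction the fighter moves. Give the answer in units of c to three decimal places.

0.974c

With v = 0.557 and u' = 0.912 (in units of c),
u = (u' + v)/(1 + u'v/c²):
u = (0.912 + 0.557) / (1 + 0.912·0.557) = 1.4690/1.5080 = 0.9741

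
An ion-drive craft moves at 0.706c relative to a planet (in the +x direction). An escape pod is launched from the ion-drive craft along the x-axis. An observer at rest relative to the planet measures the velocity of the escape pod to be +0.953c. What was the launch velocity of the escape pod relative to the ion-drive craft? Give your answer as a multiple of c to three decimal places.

Invert the composition law: u' = (u − v)/(1 − uv/c²).
u' = (0.953 − 0.706) / (1 − (0.953)(0.706)) = 0.2470/0.3272 = 0.7549.

+0.755c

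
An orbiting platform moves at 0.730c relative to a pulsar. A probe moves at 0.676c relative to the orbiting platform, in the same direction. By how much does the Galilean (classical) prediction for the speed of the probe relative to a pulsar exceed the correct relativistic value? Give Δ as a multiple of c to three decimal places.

Δ = 0.465c

Galilean: u_cl = 0.676 + 0.730 = 1.4060.
Relativistic: u_rel = (0.676 + 0.730) / (1 + 0.676·0.730) = 1.4060/1.4935 = 0.9414.
Δ = 1.4060 − 0.9414 = 0.4646.
(The classical prediction exceeds c; the relativistic result does not.)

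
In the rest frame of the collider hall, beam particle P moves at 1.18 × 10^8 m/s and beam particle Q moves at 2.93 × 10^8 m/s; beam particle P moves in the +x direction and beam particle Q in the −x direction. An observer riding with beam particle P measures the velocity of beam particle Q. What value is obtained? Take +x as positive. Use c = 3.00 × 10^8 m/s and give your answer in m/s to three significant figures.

-2.97 × 10^8 m/s

β_A = 0.393, β_B = -0.977 (dividing each by c = 3.00 × 10^8 m/s).
Transform to A's frame with the inverse velocity-addition law: u' = (u − v)/(1 − uv/c²), taking u = β_B and v = β_A.
u' = (-0.977 − 0.393) / (1 − (0.393)(-0.977)) = -1.3700/1.3842 = -0.9898.
u' = -0.9898 × 3.00 × 10^8 m/s.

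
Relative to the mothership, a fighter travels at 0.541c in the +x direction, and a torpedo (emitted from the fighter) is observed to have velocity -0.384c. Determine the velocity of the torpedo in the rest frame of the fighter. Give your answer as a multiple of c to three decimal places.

-0.766c

Invert the composition law: u' = (u − v)/(1 − uv/c²).
u' = (-0.384 − 0.541) / (1 − (-0.384)(0.541)) = -0.9250/1.2077 = -0.7659.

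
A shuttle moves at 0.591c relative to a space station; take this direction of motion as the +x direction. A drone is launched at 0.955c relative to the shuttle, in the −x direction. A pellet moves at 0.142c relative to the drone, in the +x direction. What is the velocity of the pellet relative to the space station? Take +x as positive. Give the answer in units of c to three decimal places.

Apply u = (u' + v)/(1 + u'v/c²) successively, working outward toward the space station.
Start: velocity of the shuttle relative to the space station = 0.5910c.
Compose with the drone (u' = -0.955 in the shuttle frame): u_1 = (-0.955 + 0.591) / (1 + (-0.955)·0.591) = -0.3640/0.4356 = -0.8356.
Compose with the pellet (u' = 0.142 in the drone frame): u_2 = (0.142 + (-0.836)) / (1 + 0.142·(-0.836)) = -0.6936/0.8813 = -0.7870.

-0.787c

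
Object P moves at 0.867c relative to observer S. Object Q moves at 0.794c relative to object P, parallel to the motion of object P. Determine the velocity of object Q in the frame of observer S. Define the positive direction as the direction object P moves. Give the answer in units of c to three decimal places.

With v = 0.867 and u' = 0.794 (in units of c),
u = (u' + v)/(1 + u'v/c²):
u = (0.794 + 0.867) / (1 + 0.794·0.867) = 1.6610/1.6884 = 0.9838
(Galilean addition would give +1.661c, exceeding c.)

0.984c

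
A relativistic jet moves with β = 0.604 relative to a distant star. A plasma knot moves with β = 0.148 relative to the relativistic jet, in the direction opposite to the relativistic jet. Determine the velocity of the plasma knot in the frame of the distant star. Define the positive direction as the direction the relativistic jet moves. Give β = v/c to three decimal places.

β = +0.501

With v = 0.604 and u' = -0.148 (in units of c),
u = (u' + v)/(1 + u'v/c²):
u = (-0.148 + 0.604) / (1 + (-0.148)·0.604) = 0.4560/0.9106 = 0.5008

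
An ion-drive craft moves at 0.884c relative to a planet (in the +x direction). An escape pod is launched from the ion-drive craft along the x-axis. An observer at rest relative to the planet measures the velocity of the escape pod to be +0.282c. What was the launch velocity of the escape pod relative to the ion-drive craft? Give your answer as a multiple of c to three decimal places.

Invert the composition law: u' = (u − v)/(1 − uv/c²).
u' = (0.282 − 0.884) / (1 − (0.282)(0.884)) = -0.6020/0.7507 = -0.8019.

-0.802c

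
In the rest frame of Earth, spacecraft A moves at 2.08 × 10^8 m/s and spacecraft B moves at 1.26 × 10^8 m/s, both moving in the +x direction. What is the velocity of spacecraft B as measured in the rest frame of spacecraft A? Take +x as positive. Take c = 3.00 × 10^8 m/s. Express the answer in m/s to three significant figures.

β_A = 0.693, β_B = 0.420 (dividing each by c = 3.00 × 10^8 m/s).
Transform to A's frame with the inverse velocity-addition law: u' = (u − v)/(1 − uv/c²), taking u = β_B and v = β_A.
u' = (0.420 − 0.693) / (1 − (0.693)(0.420)) = -0.2733/0.7088 = -0.3856.
u' = -0.3856 × 3.00 × 10^8 m/s.

-1.16 × 10^8 m/s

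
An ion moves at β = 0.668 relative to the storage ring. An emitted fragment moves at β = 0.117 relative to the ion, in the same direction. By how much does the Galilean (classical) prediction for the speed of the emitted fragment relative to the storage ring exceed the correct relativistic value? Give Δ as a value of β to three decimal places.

Δ = 0.057

Galilean: u_cl = 0.117 + 0.668 = 0.7850.
Relativistic: u_rel = (0.117 + 0.668) / (1 + 0.117·0.668) = 0.7850/1.0782 = 0.7281.
Δ = 0.7850 − 0.7281 = 0.0569.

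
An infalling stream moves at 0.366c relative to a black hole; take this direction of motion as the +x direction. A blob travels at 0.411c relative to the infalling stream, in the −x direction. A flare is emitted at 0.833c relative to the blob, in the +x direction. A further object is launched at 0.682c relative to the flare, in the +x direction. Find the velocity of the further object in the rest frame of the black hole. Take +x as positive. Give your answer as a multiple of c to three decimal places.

+0.962c

Apply u = (u' + v)/(1 + u'v/c²) successively, working outward toward the black hole.
Start: velocity of the infalling stream relative to the black hole = 0.3660c.
Compose with the blob (u' = -0.411 in the infalling stream frame): u_1 = (-0.411 + 0.366) / (1 + (-0.411)·0.366) = -0.0450/0.8496 = -0.0530.
Compose with the flare (u' = 0.833 in the blob frame): u_2 = (0.833 + (-0.053)) / (1 + 0.833·(-0.053)) = 0.7800/0.9559 = 0.8160.
Compose with the further object (u' = 0.682 in the flare frame): u_3 = (0.682 + 0.816) / (1 + 0.682·0.816) = 1.4980/1.5565 = 0.9624.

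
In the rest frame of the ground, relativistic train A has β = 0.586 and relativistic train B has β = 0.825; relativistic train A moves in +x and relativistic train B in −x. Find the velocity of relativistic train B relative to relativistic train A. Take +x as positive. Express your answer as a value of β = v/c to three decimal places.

β = -0.951

β_A = 0.586, β_B = -0.825.
Transform to A's frame with the inverse velocity-addition law: u' = (u − v)/(1 − uv/c²), taking u = β_B and v = β_A.
u' = (-0.825 − 0.586) / (1 − (0.586)(-0.825)) = -1.4110/1.4834 = -0.9512.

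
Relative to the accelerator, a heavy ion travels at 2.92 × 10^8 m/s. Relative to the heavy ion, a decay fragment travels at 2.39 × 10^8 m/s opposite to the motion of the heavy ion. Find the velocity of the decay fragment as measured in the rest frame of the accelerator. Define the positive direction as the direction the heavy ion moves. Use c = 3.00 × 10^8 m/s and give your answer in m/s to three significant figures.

+2.36 × 10^8 m/s

In units of c (dividing by 3.00 × 10^8 m/s): v = 0.973, u' = -0.797.
u = (u' + v)/(1 + u'v/c²):
u = (-0.797 + 0.973) / (1 + (-0.797)·0.973) = 0.1767/0.2246 = 0.7867
(Galilean addition would give +0.177c.)
Converting back: u = 0.7867 × 3.00 × 10^8 m/s.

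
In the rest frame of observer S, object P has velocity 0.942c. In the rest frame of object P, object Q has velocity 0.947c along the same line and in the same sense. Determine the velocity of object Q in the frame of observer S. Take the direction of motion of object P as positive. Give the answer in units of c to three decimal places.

0.998c

With v = 0.942 and u' = 0.947 (in units of c),
u = (u' + v)/(1 + u'v/c²):
u = (0.947 + 0.942) / (1 + 0.947·0.942) = 1.8890/1.8921 = 0.9984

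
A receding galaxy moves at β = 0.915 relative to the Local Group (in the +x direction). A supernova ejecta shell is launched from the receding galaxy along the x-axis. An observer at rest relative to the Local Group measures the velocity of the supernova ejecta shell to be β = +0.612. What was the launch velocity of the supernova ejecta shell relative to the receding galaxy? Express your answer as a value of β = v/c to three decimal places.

Invert the composition law: u' = (u − v)/(1 − uv/c²).
u' = (0.612 − 0.915) / (1 − (0.612)(0.915)) = -0.3030/0.4400 = -0.6886.

β = -0.689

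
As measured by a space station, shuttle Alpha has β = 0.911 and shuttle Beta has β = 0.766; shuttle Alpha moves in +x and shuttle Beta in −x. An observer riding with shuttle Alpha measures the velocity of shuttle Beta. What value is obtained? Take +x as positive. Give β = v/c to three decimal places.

β_A = 0.911, β_B = -0.766.
Transform to A's frame with the inverse velocity-addition law: u' = (u − v)/(1 − uv/c²), taking u = β_B and v = β_A.
u' = (-0.766 − 0.911) / (1 − (0.911)(-0.766)) = -1.6770/1.6978 = -0.9877.

β = -0.988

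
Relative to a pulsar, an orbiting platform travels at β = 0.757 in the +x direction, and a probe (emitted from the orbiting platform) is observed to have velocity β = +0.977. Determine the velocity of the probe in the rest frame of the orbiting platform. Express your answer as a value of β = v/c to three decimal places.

β = +0.845

Invert the composition law: u' = (u − v)/(1 − uv/c²).
u' = (0.977 − 0.757) / (1 − (0.977)(0.757)) = 0.2200/0.2604 = 0.8448.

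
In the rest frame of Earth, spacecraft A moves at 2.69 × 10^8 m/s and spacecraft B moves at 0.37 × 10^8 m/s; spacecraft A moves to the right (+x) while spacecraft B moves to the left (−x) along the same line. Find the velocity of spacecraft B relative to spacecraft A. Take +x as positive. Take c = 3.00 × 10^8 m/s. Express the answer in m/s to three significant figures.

-2.76 × 10^8 m/s

β_A = 0.897, β_B = -0.123 (dividing each by c = 3.00 × 10^8 m/s).
Transform to A's frame with the inverse velocity-addition law: u' = (u − v)/(1 − uv/c²), taking u = β_B and v = β_A.
u' = (-0.123 − 0.897) / (1 − (0.897)(-0.123)) = -1.0200/1.1106 = -0.9184.
u' = -0.9184 × 3.00 × 10^8 m/s.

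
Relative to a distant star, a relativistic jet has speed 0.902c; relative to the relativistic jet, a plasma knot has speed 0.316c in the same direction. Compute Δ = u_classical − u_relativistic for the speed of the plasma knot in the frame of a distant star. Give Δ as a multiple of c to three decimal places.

Galilean: u_cl = 0.316 + 0.902 = 1.2180.
Relativistic: u_rel = (0.316 + 0.902) / (1 + 0.316·0.902) = 1.2180/1.2850 = 0.9478.
Δ = 1.2180 − 0.9478 = 0.2702.
(The classical prediction exceeds c; the relativistic result does not.)

Δ = 0.270c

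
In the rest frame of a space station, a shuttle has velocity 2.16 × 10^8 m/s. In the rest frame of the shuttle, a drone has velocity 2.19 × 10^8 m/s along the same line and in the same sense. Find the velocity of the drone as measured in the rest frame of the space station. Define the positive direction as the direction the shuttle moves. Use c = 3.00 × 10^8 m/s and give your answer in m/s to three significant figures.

In units of c (dividing by 3.00 × 10^8 m/s): v = 0.720, u' = 0.730.
u = (u' + v)/(1 + u'v/c²):
u = (0.730 + 0.720) / (1 + 0.730·0.720) = 1.4500/1.5256 = 0.9504
(Galilean addition would give +1.450c, exceeding c.)
Converting back: u = 0.9504 × 3.00 × 10^8 m/s.

2.85 × 10^8 m/s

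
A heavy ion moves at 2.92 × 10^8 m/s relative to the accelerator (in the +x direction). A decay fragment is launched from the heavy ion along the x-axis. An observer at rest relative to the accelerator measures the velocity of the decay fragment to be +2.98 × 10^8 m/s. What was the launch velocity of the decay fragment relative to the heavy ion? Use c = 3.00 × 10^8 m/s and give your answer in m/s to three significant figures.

v = 0.973c, u = 0.993c.
Invert the composition law: u' = (u − v)/(1 − uv/c²).
u' = (0.993 − 0.973) / (1 − (0.993)(0.973)) = 0.0200/0.0332 = 0.6032.
u' = 0.6032 × 3.00 × 10^8 m/s.

+1.81 × 10^8 m/s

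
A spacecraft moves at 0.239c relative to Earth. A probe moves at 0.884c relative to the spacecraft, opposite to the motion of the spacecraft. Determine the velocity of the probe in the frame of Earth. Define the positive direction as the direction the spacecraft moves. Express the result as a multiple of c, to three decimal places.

-0.818c

With v = 0.239 and u' = -0.884 (in units of c),
u = (u' + v)/(1 + u'v/c²):
u = (-0.884 + 0.239) / (1 + (-0.884)·0.239) = -0.6450/0.7887 = -0.8178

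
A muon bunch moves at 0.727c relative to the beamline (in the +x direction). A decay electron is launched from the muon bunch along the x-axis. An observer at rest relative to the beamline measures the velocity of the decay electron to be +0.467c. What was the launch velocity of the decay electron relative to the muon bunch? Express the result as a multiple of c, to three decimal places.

Invert the composition law: u' = (u − v)/(1 − uv/c²).
u' = (0.467 − 0.727) / (1 − (0.467)(0.727)) = -0.2600/0.6605 = -0.3936.

-0.394c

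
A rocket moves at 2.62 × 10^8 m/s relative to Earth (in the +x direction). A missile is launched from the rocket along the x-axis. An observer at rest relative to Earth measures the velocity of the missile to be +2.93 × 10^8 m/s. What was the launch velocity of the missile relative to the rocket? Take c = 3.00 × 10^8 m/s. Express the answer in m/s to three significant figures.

+2.11 × 10^8 m/s

v = 0.873c, u = 0.977c.
Invert the composition law: u' = (u − v)/(1 − uv/c²).
u' = (0.977 − 0.873) / (1 − (0.977)(0.873)) = 0.1033/0.1470 = 0.7027.
u' = 0.7027 × 3.00 × 10^8 m/s.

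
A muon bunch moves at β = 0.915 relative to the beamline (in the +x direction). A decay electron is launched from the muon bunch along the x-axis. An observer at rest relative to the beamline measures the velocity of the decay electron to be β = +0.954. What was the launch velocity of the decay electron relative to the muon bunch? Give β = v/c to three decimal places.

β = +0.307

Invert the composition law: u' = (u − v)/(1 − uv/c²).
u' = (0.954 − 0.915) / (1 − (0.954)(0.915)) = 0.0390/0.1271 = 0.3069.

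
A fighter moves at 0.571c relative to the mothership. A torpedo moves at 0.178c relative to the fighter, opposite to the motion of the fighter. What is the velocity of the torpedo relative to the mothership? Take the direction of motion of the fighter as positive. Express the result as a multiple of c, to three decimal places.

+0.437c

With v = 0.571 and u' = -0.178 (in units of c),
u = (u' + v)/(1 + u'v/c²):
u = (-0.178 + 0.571) / (1 + (-0.178)·0.571) = 0.3930/0.8984 = 0.4375
(Galilean addition would give +0.393c.)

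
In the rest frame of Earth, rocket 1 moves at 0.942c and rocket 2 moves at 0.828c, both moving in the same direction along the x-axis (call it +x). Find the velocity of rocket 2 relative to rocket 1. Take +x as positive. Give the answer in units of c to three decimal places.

β_A = 0.942, β_B = 0.828.
Transform to A's frame with the inverse velocity-addition law: u' = (u − v)/(1 − uv/c²), taking u = β_B and v = β_A.
u' = (0.828 − 0.942) / (1 − (0.942)(0.828)) = -0.1140/0.2200 = -0.5181.

-0.518c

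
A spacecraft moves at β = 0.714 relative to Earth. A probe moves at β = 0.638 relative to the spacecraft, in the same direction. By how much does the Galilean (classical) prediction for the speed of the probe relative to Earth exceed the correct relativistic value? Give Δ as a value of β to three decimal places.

Δ = 0.423

Galilean: u_cl = 0.638 + 0.714 = 1.3520.
Relativistic: u_rel = (0.638 + 0.714) / (1 + 0.638·0.714) = 1.3520/1.4555 = 0.9289.
Δ = 1.3520 − 0.9289 = 0.4231.
(The classical prediction exceeds c; the relativistic result does not.)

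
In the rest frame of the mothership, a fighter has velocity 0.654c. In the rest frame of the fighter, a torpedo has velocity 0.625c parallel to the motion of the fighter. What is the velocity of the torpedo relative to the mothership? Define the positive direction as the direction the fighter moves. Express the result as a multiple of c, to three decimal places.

0.908c

With v = 0.654 and u' = 0.625 (in units of c),
u = (u' + v)/(1 + u'v/c²):
u = (0.625 + 0.654) / (1 + 0.625·0.654) = 1.2790/1.4087 = 0.9079
(Galilean addition would give +1.279c, exceeding c.)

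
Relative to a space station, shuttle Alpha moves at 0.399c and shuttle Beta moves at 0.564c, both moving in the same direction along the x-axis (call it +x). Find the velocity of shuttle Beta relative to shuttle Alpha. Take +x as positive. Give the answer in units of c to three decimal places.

β_A = 0.399, β_B = 0.564.
Transform to A's frame with the inverse velocity-addition law: u' = (u − v)/(1 − uv/c²), taking u = β_B and v = β_A.
u' = (0.564 − 0.399) / (1 − (0.399)(0.564)) = 0.1650/0.7750 = 0.2129.

+0.213c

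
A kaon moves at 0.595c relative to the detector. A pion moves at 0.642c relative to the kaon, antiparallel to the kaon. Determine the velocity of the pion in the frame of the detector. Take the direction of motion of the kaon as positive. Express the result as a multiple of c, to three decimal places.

-0.076c

With v = 0.595 and u' = -0.642 (in units of c),
u = (u' + v)/(1 + u'v/c²):
u = (-0.642 + 0.595) / (1 + (-0.642)·0.595) = -0.0470/0.6180 = -0.0761
(Galilean addition would give -0.047c.)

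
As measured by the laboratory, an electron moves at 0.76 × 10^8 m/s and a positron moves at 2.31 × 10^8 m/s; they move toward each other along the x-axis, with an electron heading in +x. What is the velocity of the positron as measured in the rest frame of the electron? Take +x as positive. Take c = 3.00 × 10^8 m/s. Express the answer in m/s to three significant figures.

-2.57 × 10^8 m/s

β_A = 0.253, β_B = -0.770 (dividing each by c = 3.00 × 10^8 m/s).
Transform to A's frame with the inverse velocity-addition law: u' = (u − v)/(1 − uv/c²), taking u = β_B and v = β_A.
u' = (-0.770 − 0.253) / (1 − (0.253)(-0.770)) = -1.0233/1.1951 = -0.8563.
u' = -0.8563 × 3.00 × 10^8 m/s.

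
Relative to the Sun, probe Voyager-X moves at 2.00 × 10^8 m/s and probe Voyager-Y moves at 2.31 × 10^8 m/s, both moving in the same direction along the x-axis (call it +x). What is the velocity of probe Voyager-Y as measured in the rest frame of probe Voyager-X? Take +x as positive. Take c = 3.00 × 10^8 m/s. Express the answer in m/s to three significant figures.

β_A = 0.667, β_B = 0.770 (dividing each by c = 3.00 × 10^8 m/s).
Transform to A's frame with the inverse velocity-addition law: u' = (u − v)/(1 − uv/c²), taking u = β_B and v = β_A.
u' = (0.770 − 0.667) / (1 − (0.667)(0.770)) = 0.1033/0.4867 = 0.2123.
u' = 0.2123 × 3.00 × 10^8 m/s.

+6.37 × 10^7 m/s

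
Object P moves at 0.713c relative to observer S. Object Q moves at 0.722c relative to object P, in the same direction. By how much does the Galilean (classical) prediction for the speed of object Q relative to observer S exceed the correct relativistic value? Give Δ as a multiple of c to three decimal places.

Δ = 0.488c

Galilean: u_cl = 0.722 + 0.713 = 1.4350.
Relativistic: u_rel = (0.722 + 0.713) / (1 + 0.722·0.713) = 1.4350/1.5148 = 0.9473.
Δ = 1.4350 − 0.9473 = 0.4877.
(The classical prediction exceeds c; the relativistic result does not.)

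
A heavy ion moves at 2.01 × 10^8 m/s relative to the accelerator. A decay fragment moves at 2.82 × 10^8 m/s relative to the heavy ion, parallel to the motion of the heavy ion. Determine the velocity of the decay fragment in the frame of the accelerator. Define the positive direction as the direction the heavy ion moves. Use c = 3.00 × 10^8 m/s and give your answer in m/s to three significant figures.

In units of c (dividing by 3.00 × 10^8 m/s): v = 0.670, u' = 0.940.
u = (u' + v)/(1 + u'v/c²):
u = (0.940 + 0.670) / (1 + 0.940·0.670) = 1.6100/1.6298 = 0.9879
Converting back: u = 0.9879 × 3.00 × 10^8 m/s.

2.96 × 10^8 m/s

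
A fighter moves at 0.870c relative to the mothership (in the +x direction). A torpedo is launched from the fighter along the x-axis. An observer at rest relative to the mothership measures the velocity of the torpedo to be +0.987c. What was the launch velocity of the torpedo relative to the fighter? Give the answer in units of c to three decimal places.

Invert the composition law: u' = (u − v)/(1 − uv/c²).
u' = (0.987 − 0.870) / (1 − (0.987)(0.870)) = 0.1170/0.1413 = 0.8280.

+0.828c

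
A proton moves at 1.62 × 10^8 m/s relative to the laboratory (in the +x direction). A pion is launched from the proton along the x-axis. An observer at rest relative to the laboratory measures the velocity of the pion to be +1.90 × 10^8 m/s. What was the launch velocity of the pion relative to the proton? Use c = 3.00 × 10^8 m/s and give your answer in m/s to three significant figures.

v = 0.540c, u = 0.633c.
Invert the composition law: u' = (u − v)/(1 − uv/c²).
u' = (0.633 − 0.540) / (1 − (0.633)(0.540)) = 0.0933/0.6580 = 0.1418.
u' = 0.1418 × 3.00 × 10^8 m/s.

+4.26 × 10^7 m/s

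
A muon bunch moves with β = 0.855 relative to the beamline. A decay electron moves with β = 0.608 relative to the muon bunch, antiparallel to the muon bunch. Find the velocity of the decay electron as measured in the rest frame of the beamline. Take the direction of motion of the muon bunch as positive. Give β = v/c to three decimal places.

β = +0.514

With v = 0.855 and u' = -0.608 (in units of c),
u = (u' + v)/(1 + u'v/c²):
u = (-0.608 + 0.855) / (1 + (-0.608)·0.855) = 0.2470/0.4802 = 0.5144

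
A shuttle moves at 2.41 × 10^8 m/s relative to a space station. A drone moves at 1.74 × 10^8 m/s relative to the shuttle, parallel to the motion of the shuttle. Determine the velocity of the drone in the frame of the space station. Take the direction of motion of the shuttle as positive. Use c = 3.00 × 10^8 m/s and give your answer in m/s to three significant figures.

In units of c (dividing by 3.00 × 10^8 m/s): v = 0.803, u' = 0.580.
u = (u' + v)/(1 + u'v/c²):
u = (0.580 + 0.803) / (1 + 0.580·0.803) = 1.3833/1.4659 = 0.9437
(Galilean addition would give +1.383c, exceeding c.)
Converting back: u = 0.9437 × 3.00 × 10^8 m/s.

2.83 × 10^8 m/s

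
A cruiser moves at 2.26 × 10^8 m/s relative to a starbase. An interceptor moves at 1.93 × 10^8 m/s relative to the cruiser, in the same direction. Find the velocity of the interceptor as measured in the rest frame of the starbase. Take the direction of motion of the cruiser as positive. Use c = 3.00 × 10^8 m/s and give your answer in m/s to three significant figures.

In units of c (dividing by 3.00 × 10^8 m/s): v = 0.753, u' = 0.643.
u = (u' + v)/(1 + u'v/c²):
u = (0.643 + 0.753) / (1 + 0.643·0.753) = 1.3967/1.4846 = 0.9407
Converting back: u = 0.9407 × 3.00 × 10^8 m/s.

2.82 × 10^8 m/s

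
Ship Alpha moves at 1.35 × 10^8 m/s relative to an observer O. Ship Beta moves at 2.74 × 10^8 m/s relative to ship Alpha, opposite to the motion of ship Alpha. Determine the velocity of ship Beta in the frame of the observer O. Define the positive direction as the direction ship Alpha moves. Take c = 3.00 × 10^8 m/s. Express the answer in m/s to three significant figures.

In units of c (dividing by 3.00 × 10^8 m/s): v = 0.450, u' = -0.913.
u = (u' + v)/(1 + u'v/c²):
u = (-0.913 + 0.450) / (1 + (-0.913)·0.450) = -0.4633/0.5890 = -0.7866
Converting back: u = -0.7866 × 3.00 × 10^8 m/s.

-2.36 × 10^8 m/s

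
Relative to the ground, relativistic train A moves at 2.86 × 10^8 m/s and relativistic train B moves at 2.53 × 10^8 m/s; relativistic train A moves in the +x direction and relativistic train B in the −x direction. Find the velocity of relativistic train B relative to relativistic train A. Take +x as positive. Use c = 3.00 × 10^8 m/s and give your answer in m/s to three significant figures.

β_A = 0.953, β_B = -0.843 (dividing each by c = 3.00 × 10^8 m/s).
Transform to A's frame with the inverse velocity-addition law: u' = (u − v)/(1 − uv/c²), taking u = β_B and v = β_A.
u' = (-0.843 − 0.953) / (1 − (0.953)(-0.843)) = -1.7967/1.8040 = -0.9959.
u' = -0.9959 × 3.00 × 10^8 m/s.

-2.99 × 10^8 m/s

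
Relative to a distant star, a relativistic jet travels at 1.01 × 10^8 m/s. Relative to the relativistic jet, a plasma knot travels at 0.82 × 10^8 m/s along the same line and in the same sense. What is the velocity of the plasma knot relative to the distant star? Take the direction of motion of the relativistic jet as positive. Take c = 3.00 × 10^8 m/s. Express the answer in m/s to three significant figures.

1.68 × 10^8 m/s

In units of c (dividing by 3.00 × 10^8 m/s): v = 0.337, u' = 0.273.
u = (u' + v)/(1 + u'v/c²):
u = (0.273 + 0.337) / (1 + 0.273·0.337) = 0.6100/1.0920 = 0.5586
Converting back: u = 0.5586 × 3.00 × 10^8 m/s.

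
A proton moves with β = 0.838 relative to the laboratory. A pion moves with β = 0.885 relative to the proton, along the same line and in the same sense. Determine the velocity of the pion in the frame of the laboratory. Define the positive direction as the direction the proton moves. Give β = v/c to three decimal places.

β = 0.989

With v = 0.838 and u' = 0.885 (in units of c),
u = (u' + v)/(1 + u'v/c²):
u = (0.885 + 0.838) / (1 + 0.885·0.838) = 1.7230/1.7416 = 0.9893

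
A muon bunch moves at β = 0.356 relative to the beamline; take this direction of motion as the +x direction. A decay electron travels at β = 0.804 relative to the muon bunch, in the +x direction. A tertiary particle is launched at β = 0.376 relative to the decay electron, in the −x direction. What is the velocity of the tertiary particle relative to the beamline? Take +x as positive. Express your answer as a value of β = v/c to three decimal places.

β = +0.796

Apply u = (u' + v)/(1 + u'v/c²) successively, working outward toward the beamline.
Start: velocity of the muon bunch relative to the beamline = 0.3560c.
Compose with the decay electron (u' = 0.804 in the muon bunch frame): u_1 = (0.804 + 0.356) / (1 + 0.804·0.356) = 1.1600/1.2862 = 0.9019.
Compose with the tertiary particle (u' = -0.376 in the decay electron frame): u_2 = (-0.376 + 0.902) / (1 + (-0.376)·0.902) = 0.5259/0.6609 = 0.7957.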